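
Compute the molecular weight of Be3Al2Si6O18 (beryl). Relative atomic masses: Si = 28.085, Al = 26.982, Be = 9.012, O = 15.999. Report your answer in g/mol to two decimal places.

537.49 g/mol

The formula mass is the sum 3·9.012 + 2·26.982 + 6·28.085 + 18·15.999.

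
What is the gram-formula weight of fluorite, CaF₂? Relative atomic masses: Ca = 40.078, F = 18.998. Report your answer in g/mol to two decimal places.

M = 1*40.078 + 2*18.998

78.07 g/mol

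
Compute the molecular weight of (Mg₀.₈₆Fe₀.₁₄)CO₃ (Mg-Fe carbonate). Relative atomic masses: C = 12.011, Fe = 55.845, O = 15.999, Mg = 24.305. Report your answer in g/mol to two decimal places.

88.73 g/mol

M = 0.86×24.305 + 0.14×55.845 + 1×12.011 + 3×15.999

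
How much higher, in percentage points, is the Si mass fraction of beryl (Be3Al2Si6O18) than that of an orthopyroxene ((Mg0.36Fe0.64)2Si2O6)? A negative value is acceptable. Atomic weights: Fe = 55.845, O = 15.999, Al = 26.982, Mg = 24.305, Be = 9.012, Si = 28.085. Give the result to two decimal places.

8.06 percentage points

First mineral: 168.510 g Si in 537.492 g formula = 31.35 wt% Si.
Second mineral: 56.170 g Si in 241.145 g formula = 23.29 wt% Si.
31.35% − 23.29% gives a difference of 8.06 percentage points.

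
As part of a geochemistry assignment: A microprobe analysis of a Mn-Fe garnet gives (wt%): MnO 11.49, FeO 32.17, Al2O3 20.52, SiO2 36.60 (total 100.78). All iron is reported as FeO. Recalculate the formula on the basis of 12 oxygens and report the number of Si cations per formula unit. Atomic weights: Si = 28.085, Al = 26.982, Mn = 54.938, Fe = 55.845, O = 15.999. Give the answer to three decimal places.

MnO (M=70.937): mol = 0.16197; Mn = 0.16197, O = 0.16197.
FeO (M=71.844): mol = 0.44778; Fe = 0.44778, O = 0.44778.
Al2O3 (M=101.961): mol = 0.20125; Al = 0.40250, O = 0.60375.
SiO2 (M=60.083): mol = 0.60916; Si = 0.60916, O = 1.21832.
ΣO = 2.43182; factor = 12/ΣO = 4.93458.
Si apfu = 0.60916 × 4.93458 = 3.006.

3.006 Si apfu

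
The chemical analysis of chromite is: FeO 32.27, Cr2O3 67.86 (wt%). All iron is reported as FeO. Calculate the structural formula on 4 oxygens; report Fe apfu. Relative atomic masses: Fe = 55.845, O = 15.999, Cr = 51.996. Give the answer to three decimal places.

1.005 Fe apfu

32.27 wt% FeO ÷ 71.844 g/mol = 0.44917 mol, giving 0.44917 Fe and 0.44917 O.
67.86 wt% Cr2O3 ÷ 151.989 g/mol = 0.44648 mol, giving 0.89296 Cr and 1.33944 O.
Oxygen sums to 1.78861; scaling by 4/1.78861 = 2.23637 puts the formula on 4 O.
Fe: 0.44917 × 2.23637 = 1.005 atoms per formula unit.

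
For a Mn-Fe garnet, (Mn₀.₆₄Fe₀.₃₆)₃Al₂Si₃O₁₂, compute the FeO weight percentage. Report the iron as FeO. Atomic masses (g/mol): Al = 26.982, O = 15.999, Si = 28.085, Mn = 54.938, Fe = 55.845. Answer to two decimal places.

15.64 wt%

Molar mass of (Mn₀.₆₄Fe₀.₃₆)₃Al₂Si₃O₁₂ = 1.92·54.938 + 1.08·55.845 + 2·26.982 + 3·28.085 + 12·15.999 = 496.001 g/mol.
Each formula unit contains 1.08 Fe, equivalent to 1.08/1 = 1.0800 mol FeO.
M(FeO) = 1×55.845 + 1×15.999 = 71.844 g/mol.
Mass of FeO per formula unit = 1.0800 × 71.844 = 77.592 g.
FeO wt% = 77.592 / 496.001 × 100 = 15.64%.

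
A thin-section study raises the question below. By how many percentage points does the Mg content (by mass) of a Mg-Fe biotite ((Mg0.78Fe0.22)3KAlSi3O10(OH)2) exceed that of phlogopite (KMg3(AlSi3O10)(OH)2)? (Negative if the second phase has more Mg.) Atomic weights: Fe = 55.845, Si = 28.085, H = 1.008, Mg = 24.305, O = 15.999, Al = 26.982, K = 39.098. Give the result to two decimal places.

M((Mg0.78Fe0.22)3KAlSi3O10(OH)2) = 438.070 g/mol, so wt% Mg = 56.874/438.070 × 100 = 12.98%.
M(KMg3(AlSi3O10)(OH)2) = 417.254 g/mol, so wt% Mg = 72.915/417.254 × 100 = 17.47%.
12.98 − 17.47 = -4.49 pp.

-4.49 percentage points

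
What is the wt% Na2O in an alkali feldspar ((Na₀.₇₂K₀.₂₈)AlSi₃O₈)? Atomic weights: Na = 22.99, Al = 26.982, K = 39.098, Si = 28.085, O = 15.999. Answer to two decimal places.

8.37 wt%

Molar mass of (Na₀.₇₂K₀.₂₈)AlSi₃O₈ = 0.72*22.99 + 0.28*39.098 + 1*26.982 + 3*28.085 + 8*15.999 = 266.729 g/mol.
Each formula unit contains 0.72 Na, equivalent to 0.72/2 = 0.3600 mol Na2O.
M(Na2O) = 2×22.99 + 1×15.999 = 61.979 g/mol.
Mass of Na2O per formula unit = 0.3600 × 61.979 = 22.312 g.
Na2O wt% = 22.312 / 266.729 × 100 = 8.37%.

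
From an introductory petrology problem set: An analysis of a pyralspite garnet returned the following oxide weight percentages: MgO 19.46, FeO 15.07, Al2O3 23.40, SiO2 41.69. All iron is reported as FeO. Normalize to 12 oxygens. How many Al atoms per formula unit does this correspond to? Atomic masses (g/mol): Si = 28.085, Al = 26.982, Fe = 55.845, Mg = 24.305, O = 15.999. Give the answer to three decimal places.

MgO (M=40.304): mol = 0.48283; Mg = 0.48283, O = 0.48283.
FeO (M=71.844): mol = 0.20976; Fe = 0.20976, O = 0.20976.
Al2O3 (M=101.961): mol = 0.22950; Al = 0.45900, O = 0.68850.
SiO2 (M=60.083): mol = 0.69387; Si = 0.69387, O = 1.38774.
ΣO = 2.76883; factor = 12/ΣO = 4.33396.
Al apfu = 0.45900 × 4.33396 = 1.989.

1.989 Al apfu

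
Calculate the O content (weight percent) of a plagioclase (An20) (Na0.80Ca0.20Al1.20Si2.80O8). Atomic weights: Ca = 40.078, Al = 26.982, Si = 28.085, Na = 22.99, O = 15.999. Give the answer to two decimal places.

Formula mass = 0.80·22.99 + 0.20·40.078 + 1.20·26.982 + 2.80·28.085 + 8·15.999 = 265.416 g/mol, of which 127.992 g is O.
So O makes up 127.992/265.416 = 0.4822 of the mass, i.e. 48.22%.

48.22 weight percent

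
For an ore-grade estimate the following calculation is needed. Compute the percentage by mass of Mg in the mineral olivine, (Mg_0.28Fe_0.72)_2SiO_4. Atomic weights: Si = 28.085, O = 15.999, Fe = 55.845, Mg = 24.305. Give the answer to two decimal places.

M((Mg_0.28Fe_0.72)_2SiO_4) = 186.109 g/mol.
Mg contributes 0.56 × 24.305 = 13.611 g per mole.
13.611/186.109 = 0.0731 → 7.31%.

7.31 wt%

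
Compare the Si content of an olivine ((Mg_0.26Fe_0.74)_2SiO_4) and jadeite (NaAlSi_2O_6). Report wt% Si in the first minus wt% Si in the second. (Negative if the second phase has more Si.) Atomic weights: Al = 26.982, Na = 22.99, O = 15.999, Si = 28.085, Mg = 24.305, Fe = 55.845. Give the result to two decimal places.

-12.80 percentage points

First mineral: 28.085 g Si in 187.370 g formula = 14.99 wt% Si.
Second mineral: 56.170 g Si in 202.136 g formula = 27.79 wt% Si.
14.99% − 27.79% gives a difference of -12.80 percentage points.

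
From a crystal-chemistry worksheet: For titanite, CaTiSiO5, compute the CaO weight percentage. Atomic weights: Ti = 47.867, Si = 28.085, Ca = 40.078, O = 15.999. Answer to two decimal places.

28.61 wt%

M(CaTiSiO5) = 196.025 g/mol; M(CaO) = 56.077 g/mol.
Moles CaO per formula unit = 1 Ca ÷ 1 = 1.0000.
CaO fraction = (1.0000 × 56.077) / 196.025 = 56.077/196.025 = 0.2861.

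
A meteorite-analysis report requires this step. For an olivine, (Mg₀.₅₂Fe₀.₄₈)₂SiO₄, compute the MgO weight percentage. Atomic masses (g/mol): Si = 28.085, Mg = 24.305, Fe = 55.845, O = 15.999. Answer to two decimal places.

Molar mass of (Mg₀.₅₂Fe₀.₄₈)₂SiO₄ = 1.04×24.305 + 0.96×55.845 + 1×28.085 + 4×15.999 = 170.969 g/mol.
Each formula unit contains 1.04 Mg, equivalent to 1.04/1 = 1.0400 mol MgO.
M(MgO) = 1×24.305 + 1×15.999 = 40.304 g/mol.
Mass of MgO per formula unit = 1.0400 × 40.304 = 41.916 g.
MgO wt% = 41.916 / 170.969 × 100 = 24.52%.

24.52 wt%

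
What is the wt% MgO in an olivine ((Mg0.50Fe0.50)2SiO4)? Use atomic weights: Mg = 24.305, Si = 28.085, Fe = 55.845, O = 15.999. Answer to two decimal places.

Formula mass = 172.231 g/mol.
1 Mg → 1.0000 mol MgO per formula unit; M(MgO) = 40.304, so MgO mass = 40.304 g.
40.304/172.231 × 100 = 23.40 wt%.

23.40 wt%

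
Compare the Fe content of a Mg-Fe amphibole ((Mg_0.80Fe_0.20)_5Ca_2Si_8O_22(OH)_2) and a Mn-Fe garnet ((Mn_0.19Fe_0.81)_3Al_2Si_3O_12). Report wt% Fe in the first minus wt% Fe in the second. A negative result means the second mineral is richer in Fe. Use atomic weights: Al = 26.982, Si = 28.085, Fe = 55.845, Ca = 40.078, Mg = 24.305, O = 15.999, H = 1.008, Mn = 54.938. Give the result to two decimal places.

-20.67 percentage points

M((Mg_0.80Fe_0.20)_5Ca_2Si_8O_22(OH)_2) = 843.893 g/mol, so wt% Fe = 55.845/843.893 × 100 = 6.62%.
M((Mn_0.19Fe_0.81)_3Al_2Si_3O_12) = 497.225 g/mol, so wt% Fe = 135.703/497.225 × 100 = 27.29%.
6.62 − 27.29 = -20.67 pp.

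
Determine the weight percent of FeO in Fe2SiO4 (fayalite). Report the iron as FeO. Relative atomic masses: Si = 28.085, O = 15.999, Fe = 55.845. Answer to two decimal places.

M(Fe2SiO4) = 203.771 g/mol; M(FeO) = 71.844 g/mol.
Moles FeO per formula unit = 2 Fe ÷ 1 = 2.0000.
FeO fraction = (2.0000 × 71.844) / 203.771 = 143.688/203.771 = 0.7051.

70.51 wt%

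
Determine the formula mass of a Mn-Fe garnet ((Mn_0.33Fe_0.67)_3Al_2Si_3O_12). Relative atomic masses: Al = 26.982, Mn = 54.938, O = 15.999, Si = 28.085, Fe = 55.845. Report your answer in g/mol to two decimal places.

496.84 g/mol

The formula mass is the sum 0.99·54.938 + 2.01·55.845 + 2·26.982 + 3·28.085 + 12·15.999.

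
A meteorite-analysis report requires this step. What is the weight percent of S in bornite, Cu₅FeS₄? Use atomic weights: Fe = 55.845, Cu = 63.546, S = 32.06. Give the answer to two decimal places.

Molar mass of Cu₅FeS₄: 5×63.546 + 1×55.845 + 4×32.06 = 501.815 g/mol.
Mass of S per formula unit: 4 × 32.06 = 128.240 g.
Weight fraction S = 128.240 / 501.815 = 0.2556.

25.56 mass %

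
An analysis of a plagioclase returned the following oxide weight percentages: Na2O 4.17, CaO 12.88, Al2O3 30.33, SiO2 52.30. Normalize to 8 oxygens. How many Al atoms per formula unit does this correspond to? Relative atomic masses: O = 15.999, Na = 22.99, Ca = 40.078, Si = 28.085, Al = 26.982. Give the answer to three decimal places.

1.624 Al apfu

Na2O: 4.17/61.979 = 0.06728 mol → 0.13456 mol Na, 0.06728 mol O.
CaO: 12.88/56.077 = 0.22968 mol → 0.22968 mol Ca, 0.22968 mol O.
Al2O3: 30.33/101.961 = 0.29747 mol → 0.59494 mol Al, 0.89241 mol O.
SiO2: 52.30/60.083 = 0.87046 mol → 0.87046 mol Si, 1.74092 mol O.
Total oxygen = 2.93029 mol. Normalization factor = 8/2.93029 = 2.73011.
Al per 8 O = 0.59494 × 2.73011 = 1.624.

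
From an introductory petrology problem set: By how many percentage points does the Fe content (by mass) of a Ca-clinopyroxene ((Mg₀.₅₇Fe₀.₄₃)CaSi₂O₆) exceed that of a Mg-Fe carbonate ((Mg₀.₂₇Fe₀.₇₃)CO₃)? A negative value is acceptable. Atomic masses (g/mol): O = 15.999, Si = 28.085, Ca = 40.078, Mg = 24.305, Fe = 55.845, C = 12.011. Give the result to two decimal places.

-27.54 percentage points

Fe in (Mg₀.₅₇Fe₀.₄₃)CaSi₂O₆: molar mass 230.109 g/mol; 0.43×55.845 = 24.013 g → 10.44 wt%.
Fe in (Mg₀.₂₇Fe₀.₇₃)CO₃: molar mass 107.337 g/mol; 0.73×55.845 = 40.767 g → 37.98 wt%.
Difference = 10.44 − 37.98 = -27.54 percentage points.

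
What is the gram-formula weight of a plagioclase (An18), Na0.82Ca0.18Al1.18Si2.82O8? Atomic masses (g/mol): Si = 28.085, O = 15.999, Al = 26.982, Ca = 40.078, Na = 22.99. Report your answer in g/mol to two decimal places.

Na: 0.82 × 22.99 = 18.8518
Ca: 0.18 × 40.078 = 7.2140
Al: 1.18 × 26.982 = 31.8388
Si: 2.82 × 28.085 = 79.1997
O: 8 × 15.999 = 127.9920
Summing the contributions gives the formula mass.

265.10 g/mol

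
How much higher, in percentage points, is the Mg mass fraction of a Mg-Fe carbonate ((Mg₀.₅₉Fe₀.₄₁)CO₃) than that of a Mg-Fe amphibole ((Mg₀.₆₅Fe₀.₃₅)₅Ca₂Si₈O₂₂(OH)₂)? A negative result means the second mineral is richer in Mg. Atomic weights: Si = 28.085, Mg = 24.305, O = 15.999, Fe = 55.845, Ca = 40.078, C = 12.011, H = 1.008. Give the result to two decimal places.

M((Mg₀.₅₉Fe₀.₄₁)CO₃) = 97.244 g/mol, so wt% Mg = 14.340/97.244 × 100 = 14.75%.
M((Mg₀.₆₅Fe₀.₃₅)₅Ca₂Si₈O₂₂(OH)₂) = 867.548 g/mol, so wt% Mg = 78.991/867.548 × 100 = 9.11%.
14.75 − 9.11 = 5.64 pp.

5.64 percentage points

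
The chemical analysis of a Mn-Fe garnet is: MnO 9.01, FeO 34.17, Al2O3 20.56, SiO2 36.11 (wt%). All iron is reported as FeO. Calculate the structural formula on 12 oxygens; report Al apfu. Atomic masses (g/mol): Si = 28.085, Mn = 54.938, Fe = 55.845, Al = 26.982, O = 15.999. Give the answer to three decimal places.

2.008 Al apfu

9.01 wt% MnO ÷ 70.937 g/mol = 0.12701 mol, giving 0.12701 Mn and 0.12701 O.
34.17 wt% FeO ÷ 71.844 g/mol = 0.47561 mol, giving 0.47561 Fe and 0.47561 O.
20.56 wt% Al2O3 ÷ 101.961 g/mol = 0.20165 mol, giving 0.40330 Al and 0.60495 O.
36.11 wt% SiO2 ÷ 60.083 g/mol = 0.60100 mol, giving 0.60100 Si and 1.20200 O.
Oxygen sums to 2.40957; scaling by 12/2.40957 = 4.98014 puts the formula on 12 O.
Al: 0.40330 × 4.98014 = 2.008 atoms per formula unit.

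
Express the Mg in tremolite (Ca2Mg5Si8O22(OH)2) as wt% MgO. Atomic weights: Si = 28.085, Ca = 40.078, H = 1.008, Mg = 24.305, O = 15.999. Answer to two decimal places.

24.81 wt%

Formula mass = 812.353 g/mol.
5 Mg → 5.0000 mol MgO per formula unit; M(MgO) = 40.304, so MgO mass = 201.520 g.
201.520/812.353 × 100 = 24.81 wt%.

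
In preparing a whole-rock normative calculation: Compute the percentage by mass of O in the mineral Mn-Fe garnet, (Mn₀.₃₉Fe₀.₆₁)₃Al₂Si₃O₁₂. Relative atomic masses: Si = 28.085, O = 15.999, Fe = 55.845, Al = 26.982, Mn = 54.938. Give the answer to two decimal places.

M((Mn₀.₃₉Fe₀.₆₁)₃Al₂Si₃O₁₂) = 496.681 g/mol.
O contributes 12 × 15.999 = 191.988 g per mole.
191.988/496.681 = 0.3865 → 38.65%.

38.65 weight percent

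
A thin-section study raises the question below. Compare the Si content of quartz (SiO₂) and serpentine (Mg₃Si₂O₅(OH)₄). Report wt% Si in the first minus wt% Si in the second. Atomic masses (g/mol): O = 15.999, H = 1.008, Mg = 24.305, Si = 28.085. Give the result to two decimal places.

Si in SiO₂: molar mass 60.083 g/mol; 1×28.085 = 28.085 g → 46.74 wt%.
Si in Mg₃Si₂O₅(OH)₄: molar mass 277.108 g/mol; 2×28.085 = 56.170 g → 20.27 wt%.
Difference = 46.74 − 20.27 = 26.47 percentage points.

26.47 percentage points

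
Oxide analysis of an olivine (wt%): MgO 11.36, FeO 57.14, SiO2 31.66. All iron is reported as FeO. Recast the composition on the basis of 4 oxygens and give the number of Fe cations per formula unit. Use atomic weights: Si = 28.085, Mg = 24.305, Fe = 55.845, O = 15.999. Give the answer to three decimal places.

1.493 Fe apfu

11.36 wt% MgO ÷ 40.304 g/mol = 0.28186 mol, giving 0.28186 Mg and 0.28186 O.
57.14 wt% FeO ÷ 71.844 g/mol = 0.79533 mol, giving 0.79533 Fe and 0.79533 O.
31.66 wt% SiO2 ÷ 60.083 g/mol = 0.52694 mol, giving 0.52694 Si and 1.05388 O.
Oxygen sums to 2.13107; scaling by 4/2.13107 = 1.87699 puts the formula on 4 O.
Fe: 0.79533 × 1.87699 = 1.493 atoms per formula unit.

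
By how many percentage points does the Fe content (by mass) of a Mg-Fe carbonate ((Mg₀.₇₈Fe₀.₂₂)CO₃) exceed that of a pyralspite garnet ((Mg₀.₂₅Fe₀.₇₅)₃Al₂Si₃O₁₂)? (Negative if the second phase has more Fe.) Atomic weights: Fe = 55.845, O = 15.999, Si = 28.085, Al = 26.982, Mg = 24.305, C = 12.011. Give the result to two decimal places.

-13.04 percentage points

Fe in (Mg₀.₇₈Fe₀.₂₂)CO₃: molar mass 91.252 g/mol; 0.22×55.845 = 12.286 g → 13.46 wt%.
Fe in (Mg₀.₂₅Fe₀.₇₅)₃Al₂Si₃O₁₂: molar mass 474.087 g/mol; 2.25×55.845 = 125.651 g → 26.50 wt%.
Difference = 13.46 − 26.50 = -13.04 percentage points.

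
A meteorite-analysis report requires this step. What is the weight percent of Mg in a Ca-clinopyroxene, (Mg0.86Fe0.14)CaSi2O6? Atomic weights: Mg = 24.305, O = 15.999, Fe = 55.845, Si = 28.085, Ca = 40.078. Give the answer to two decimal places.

9.46 mass %

Formula mass = 0.86*24.305 + 0.14*55.845 + 1*40.078 + 2*28.085 + 6*15.999 = 220.963 g/mol, of which 20.902 g is Mg.
So Mg makes up 20.902/220.963 = 0.0946 of the mass, i.e. 9.46%.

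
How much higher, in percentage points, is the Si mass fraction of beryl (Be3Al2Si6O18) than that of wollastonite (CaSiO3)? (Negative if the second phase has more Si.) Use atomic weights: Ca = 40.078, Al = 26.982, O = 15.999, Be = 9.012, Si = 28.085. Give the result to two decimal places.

7.17 percentage points

M(Be3Al2Si6O18) = 537.492 g/mol, so wt% Si = 168.510/537.492 × 100 = 31.35%.
M(CaSiO3) = 116.160 g/mol, so wt% Si = 28.085/116.160 × 100 = 24.18%.
31.35 − 24.18 = 7.17 pp.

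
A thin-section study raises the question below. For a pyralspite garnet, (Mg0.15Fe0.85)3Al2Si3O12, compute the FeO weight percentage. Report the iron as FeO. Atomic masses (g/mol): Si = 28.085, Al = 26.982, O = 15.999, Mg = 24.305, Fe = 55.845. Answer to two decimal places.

37.89 wt%

Molar mass of (Mg0.15Fe0.85)3Al2Si3O12 = 0.45*24.305 + 2.55*55.845 + 2*26.982 + 3*28.085 + 12*15.999 = 483.549 g/mol.
Each formula unit contains 2.55 Fe, equivalent to 2.55/1 = 2.5500 mol FeO.
M(FeO) = 1×55.845 + 1×15.999 = 71.844 g/mol.
Mass of FeO per formula unit = 2.5500 × 71.844 = 183.202 g.
FeO wt% = 183.202 / 483.549 × 100 = 37.89%.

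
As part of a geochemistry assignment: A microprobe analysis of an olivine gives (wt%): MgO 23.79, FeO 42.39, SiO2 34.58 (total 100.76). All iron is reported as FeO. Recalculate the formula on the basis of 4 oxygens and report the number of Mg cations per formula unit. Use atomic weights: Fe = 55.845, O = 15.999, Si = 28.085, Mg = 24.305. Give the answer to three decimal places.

1.013 Mg apfu

MgO (M=40.304): mol = 0.59026; Mg = 0.59026, O = 0.59026.
FeO (M=71.844): mol = 0.59003; Fe = 0.59003, O = 0.59003.
SiO2 (M=60.083): mol = 0.57554; Si = 0.57554, O = 1.15108.
ΣO = 2.33137; factor = 4/ΣO = 1.71573.
Mg apfu = 0.59026 × 1.71573 = 1.013.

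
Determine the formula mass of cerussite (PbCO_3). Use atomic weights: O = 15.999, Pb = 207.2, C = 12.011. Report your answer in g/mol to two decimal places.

Pb: 1 × 207.2 = 207.2000
C: 1 × 12.011 = 12.0110
O: 3 × 15.999 = 47.9970
Summing the contributions gives the formula mass.

267.21 g/mol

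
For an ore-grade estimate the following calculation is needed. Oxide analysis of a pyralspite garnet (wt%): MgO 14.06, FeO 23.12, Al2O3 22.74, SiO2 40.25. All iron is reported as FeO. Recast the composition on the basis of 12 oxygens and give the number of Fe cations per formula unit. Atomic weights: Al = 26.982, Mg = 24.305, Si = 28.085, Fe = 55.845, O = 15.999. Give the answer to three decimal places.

MgO: 14.06/40.304 = 0.34885 mol → 0.34885 mol Mg, 0.34885 mol O.
FeO: 23.12/71.844 = 0.32181 mol → 0.32181 mol Fe, 0.32181 mol O.
Al2O3: 22.74/101.961 = 0.22303 mol → 0.44606 mol Al, 0.66909 mol O.
SiO2: 40.25/60.083 = 0.66991 mol → 0.66991 mol Si, 1.33982 mol O.
Total oxygen = 2.67957 mol. Normalization factor = 12/2.67957 = 4.47833.
Fe per 12 O = 0.32181 × 4.47833 = 1.441.

1.441 Fe apfu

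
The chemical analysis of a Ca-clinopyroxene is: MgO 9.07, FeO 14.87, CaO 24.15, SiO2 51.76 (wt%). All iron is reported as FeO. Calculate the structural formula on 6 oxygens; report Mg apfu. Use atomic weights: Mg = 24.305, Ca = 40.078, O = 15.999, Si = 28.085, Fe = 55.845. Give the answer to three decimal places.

0.522 Mg apfu

MgO (M=40.304): mol = 0.22504; Mg = 0.22504, O = 0.22504.
FeO (M=71.844): mol = 0.20698; Fe = 0.20698, O = 0.20698.
CaO (M=56.077): mol = 0.43066; Ca = 0.43066, O = 0.43066.
SiO2 (M=60.083): mol = 0.86147; Si = 0.86147, O = 1.72294.
ΣO = 2.58562; factor = 6/ΣO = 2.32053.
Mg apfu = 0.22504 × 2.32053 = 0.522.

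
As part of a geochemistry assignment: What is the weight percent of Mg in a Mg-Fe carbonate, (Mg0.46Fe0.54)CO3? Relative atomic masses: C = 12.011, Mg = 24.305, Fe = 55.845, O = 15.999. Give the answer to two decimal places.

11.03 wt%

Formula mass = 0.46*24.305 + 0.54*55.845 + 1*12.011 + 3*15.999 = 101.345 g/mol, of which 11.180 g is Mg.
So Mg makes up 11.180/101.345 = 0.1103 of the mass, i.e. 11.03%.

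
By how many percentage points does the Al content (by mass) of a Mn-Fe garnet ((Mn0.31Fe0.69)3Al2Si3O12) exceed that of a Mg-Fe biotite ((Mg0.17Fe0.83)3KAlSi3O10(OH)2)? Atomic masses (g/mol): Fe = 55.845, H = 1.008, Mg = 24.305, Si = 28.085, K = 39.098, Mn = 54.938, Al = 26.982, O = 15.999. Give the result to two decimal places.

5.42 percentage points

Al in (Mn0.31Fe0.69)3Al2Si3O12: molar mass 496.898 g/mol; 2×26.982 = 53.964 g → 10.86 wt%.
Al in (Mg0.17Fe0.83)3KAlSi3O10(OH)2: molar mass 495.789 g/mol; 1×26.982 = 26.982 g → 5.44 wt%.
Difference = 10.86 − 5.44 = 5.42 percentage points.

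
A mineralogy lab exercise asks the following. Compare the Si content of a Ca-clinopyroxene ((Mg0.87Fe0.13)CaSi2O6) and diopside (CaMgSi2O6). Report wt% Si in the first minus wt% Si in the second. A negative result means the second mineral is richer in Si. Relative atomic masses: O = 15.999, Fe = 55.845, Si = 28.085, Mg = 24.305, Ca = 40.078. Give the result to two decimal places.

M((Mg0.87Fe0.13)CaSi2O6) = 220.647 g/mol, so wt% Si = 56.170/220.647 × 100 = 25.46%.
M(CaMgSi2O6) = 216.547 g/mol, so wt% Si = 56.170/216.547 × 100 = 25.94%.
25.46 − 25.94 = -0.48 pp.

-0.48 percentage points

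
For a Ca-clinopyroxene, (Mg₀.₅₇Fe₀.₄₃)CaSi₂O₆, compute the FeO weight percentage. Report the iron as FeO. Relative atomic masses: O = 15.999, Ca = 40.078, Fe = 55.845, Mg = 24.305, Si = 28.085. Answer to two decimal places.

Molar mass of (Mg₀.₅₇Fe₀.₄₃)CaSi₂O₆ = 0.57×24.305 + 0.43×55.845 + 1×40.078 + 2×28.085 + 6×15.999 = 230.109 g/mol.
Each formula unit contains 0.43 Fe, equivalent to 0.43/1 = 0.4300 mol FeO.
M(FeO) = 1×55.845 + 1×15.999 = 71.844 g/mol.
Mass of FeO per formula unit = 0.4300 × 71.844 = 30.893 g.
FeO wt% = 30.893 / 230.109 × 100 = 13.43%.

13.43 wt%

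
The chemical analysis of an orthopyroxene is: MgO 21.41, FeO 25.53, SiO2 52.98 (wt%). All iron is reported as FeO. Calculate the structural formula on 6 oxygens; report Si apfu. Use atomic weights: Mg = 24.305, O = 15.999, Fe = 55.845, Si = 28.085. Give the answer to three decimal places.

1.996 Si apfu

21.41 wt% MgO ÷ 40.304 g/mol = 0.53121 mol, giving 0.53121 Mg and 0.53121 O.
25.53 wt% FeO ÷ 71.844 g/mol = 0.35535 mol, giving 0.35535 Fe and 0.35535 O.
52.98 wt% SiO2 ÷ 60.083 g/mol = 0.88178 mol, giving 0.88178 Si and 1.76356 O.
Oxygen sums to 2.65012; scaling by 6/2.65012 = 2.26405 puts the formula on 6 O.
Si: 0.88178 × 2.26405 = 1.996 atoms per formula unit.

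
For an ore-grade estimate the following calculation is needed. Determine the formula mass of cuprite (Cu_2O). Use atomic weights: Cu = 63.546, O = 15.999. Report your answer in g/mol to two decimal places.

Cu: 2 × 63.546 = 127.0920
O: 1 × 15.999 = 15.9990
Summing the contributions gives the formula mass.

143.09 g/mol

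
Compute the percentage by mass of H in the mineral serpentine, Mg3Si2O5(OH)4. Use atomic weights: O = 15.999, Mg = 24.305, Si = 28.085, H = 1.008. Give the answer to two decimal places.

1.46 weight percent

Formula mass = 3·24.305 + 2·28.085 + 9·15.999 + 4·1.008 = 277.108 g/mol, of which 4.032 g is H.
So H makes up 4.032/277.108 = 0.0146 of the mass, i.e. 1.46%.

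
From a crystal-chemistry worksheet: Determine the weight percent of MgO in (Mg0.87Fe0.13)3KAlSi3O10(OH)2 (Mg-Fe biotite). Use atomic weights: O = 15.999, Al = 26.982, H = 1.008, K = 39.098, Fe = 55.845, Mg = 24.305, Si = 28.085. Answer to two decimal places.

24.49 wt%

M((Mg0.87Fe0.13)3KAlSi3O10(OH)2) = 429.555 g/mol; M(MgO) = 40.304 g/mol.
Moles MgO per formula unit = 2.61 Mg ÷ 1 = 2.6100.
MgO fraction = (2.6100 × 40.304) / 429.555 = 105.193/429.555 = 0.2449.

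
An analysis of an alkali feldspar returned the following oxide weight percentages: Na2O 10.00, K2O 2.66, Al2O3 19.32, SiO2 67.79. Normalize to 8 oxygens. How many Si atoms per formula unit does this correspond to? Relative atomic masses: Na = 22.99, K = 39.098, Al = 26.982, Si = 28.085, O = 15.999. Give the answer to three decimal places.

Na2O: 10.00/61.979 = 0.16134 mol → 0.32268 mol Na, 0.16134 mol O.
K2O: 2.66/94.195 = 0.02824 mol → 0.05648 mol K, 0.02824 mol O.
Al2O3: 19.32/101.961 = 0.18948 mol → 0.37896 mol Al, 0.56844 mol O.
SiO2: 67.79/60.083 = 1.12827 mol → 1.12827 mol Si, 2.25654 mol O.
Total oxygen = 3.01456 mol. Normalization factor = 8/3.01456 = 2.65379.
Si per 8 O = 1.12827 × 2.65379 = 2.994.

2.994 Si apfu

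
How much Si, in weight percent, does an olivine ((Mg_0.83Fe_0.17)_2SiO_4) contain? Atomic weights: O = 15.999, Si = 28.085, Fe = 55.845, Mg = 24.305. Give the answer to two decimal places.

18.55 weight percent

M((Mg_0.83Fe_0.17)_2SiO_4) = 151.415 g/mol.
Si contributes 1 × 28.085 = 28.085 g per mole.
28.085/151.415 = 0.1855 → 18.55%.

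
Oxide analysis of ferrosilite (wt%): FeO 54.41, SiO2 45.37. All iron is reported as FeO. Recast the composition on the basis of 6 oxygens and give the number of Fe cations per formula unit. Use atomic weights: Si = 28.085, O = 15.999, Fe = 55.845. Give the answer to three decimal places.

FeO (M=71.844): mol = 0.75734; Fe = 0.75734, O = 0.75734.
SiO2 (M=60.083): mol = 0.75512; Si = 0.75512, O = 1.51024.
ΣO = 2.26758; factor = 6/ΣO = 2.64599.
Fe apfu = 0.75734 × 2.64599 = 2.004.

2.004 Fe apfu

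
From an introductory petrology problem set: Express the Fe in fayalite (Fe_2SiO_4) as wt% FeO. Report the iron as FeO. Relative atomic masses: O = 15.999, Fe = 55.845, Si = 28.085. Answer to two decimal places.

70.51 wt%

Formula mass = 203.771 g/mol.
2 Fe → 2.0000 mol FeO per formula unit; M(FeO) = 71.844, so FeO mass = 143.688 g.
143.688/203.771 × 100 = 70.51 wt%.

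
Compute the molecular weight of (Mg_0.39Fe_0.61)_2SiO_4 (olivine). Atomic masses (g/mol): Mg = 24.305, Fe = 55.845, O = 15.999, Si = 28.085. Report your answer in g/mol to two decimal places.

The formula mass is the sum 0.78·24.305 + 1.22·55.845 + 1·28.085 + 4·15.999.

179.17 g/mol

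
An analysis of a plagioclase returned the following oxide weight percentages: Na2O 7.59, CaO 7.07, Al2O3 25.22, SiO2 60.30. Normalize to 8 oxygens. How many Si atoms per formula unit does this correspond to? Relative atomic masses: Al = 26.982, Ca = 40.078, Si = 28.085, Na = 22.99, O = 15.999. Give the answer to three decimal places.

2.678 Si apfu

Na2O (M=61.979): mol = 0.12246; Na = 0.24492, O = 0.12246.
CaO (M=56.077): mol = 0.12608; Ca = 0.12608, O = 0.12608.
Al2O3 (M=101.961): mol = 0.24735; Al = 0.49470, O = 0.74205.
SiO2 (M=60.083): mol = 1.00361; Si = 1.00361, O = 2.00722.
ΣO = 2.99781; factor = 8/ΣO = 2.66861.
Si apfu = 1.00361 × 2.66861 = 2.678.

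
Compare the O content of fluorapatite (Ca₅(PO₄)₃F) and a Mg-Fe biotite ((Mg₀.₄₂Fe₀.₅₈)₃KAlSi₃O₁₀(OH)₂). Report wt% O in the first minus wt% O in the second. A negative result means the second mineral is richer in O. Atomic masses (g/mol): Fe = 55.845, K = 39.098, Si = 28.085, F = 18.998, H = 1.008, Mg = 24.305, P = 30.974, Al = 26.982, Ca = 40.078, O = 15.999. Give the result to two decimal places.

First mineral: 191.988 g O in 504.298 g formula = 38.07 wt% O.
Second mineral: 191.988 g O in 472.134 g formula = 40.66 wt% O.
38.07% − 40.66% gives a difference of -2.59 percentage points.

-2.59 percentage points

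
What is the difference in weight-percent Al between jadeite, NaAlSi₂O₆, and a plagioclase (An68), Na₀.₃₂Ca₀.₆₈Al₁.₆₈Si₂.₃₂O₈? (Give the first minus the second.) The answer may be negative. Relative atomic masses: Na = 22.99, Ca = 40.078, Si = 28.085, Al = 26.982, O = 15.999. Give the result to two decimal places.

-3.25 percentage points

M(NaAlSi₂O₆) = 202.136 g/mol, so wt% Al = 26.982/202.136 × 100 = 13.35%.
M(Na₀.₃₂Ca₀.₆₈Al₁.₆₈Si₂.₃₂O₈) = 273.089 g/mol, so wt% Al = 45.330/273.089 × 100 = 16.60%.
13.35 − 16.60 = -3.25 pp.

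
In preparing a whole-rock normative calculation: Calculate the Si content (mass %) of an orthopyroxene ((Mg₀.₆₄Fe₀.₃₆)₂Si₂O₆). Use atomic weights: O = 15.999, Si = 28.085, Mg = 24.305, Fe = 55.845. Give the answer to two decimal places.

25.13 mass %

Formula mass = 1.28·24.305 + 0.72·55.845 + 2·28.085 + 6·15.999 = 223.483 g/mol, of which 56.170 g is Si.
So Si makes up 56.170/223.483 = 0.2513 of the mass, i.e. 25.13%.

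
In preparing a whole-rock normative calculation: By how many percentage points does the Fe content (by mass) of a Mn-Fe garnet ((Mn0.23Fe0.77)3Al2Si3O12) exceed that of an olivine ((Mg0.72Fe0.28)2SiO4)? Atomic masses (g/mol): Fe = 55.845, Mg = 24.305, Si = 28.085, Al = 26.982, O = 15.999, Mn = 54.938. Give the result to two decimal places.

Fe in (Mn0.23Fe0.77)3Al2Si3O12: molar mass 497.116 g/mol; 2.31×55.845 = 129.002 g → 25.95 wt%.
Fe in (Mg0.72Fe0.28)2SiO4: molar mass 158.353 g/mol; 0.56×55.845 = 31.273 g → 19.75 wt%.
Difference = 25.95 − 19.75 = 6.20 percentage points.

6.20 percentage points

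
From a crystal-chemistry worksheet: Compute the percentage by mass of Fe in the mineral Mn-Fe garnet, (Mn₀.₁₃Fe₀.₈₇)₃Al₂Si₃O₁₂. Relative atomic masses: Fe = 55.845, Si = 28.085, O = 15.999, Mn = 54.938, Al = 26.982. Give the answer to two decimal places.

M((Mn₀.₁₃Fe₀.₈₇)₃Al₂Si₃O₁₂) = 497.388 g/mol.
Fe contributes 2.61 × 55.845 = 145.755 g per mole.
145.755/497.388 = 0.2930 → 29.30%.

29.30 mass %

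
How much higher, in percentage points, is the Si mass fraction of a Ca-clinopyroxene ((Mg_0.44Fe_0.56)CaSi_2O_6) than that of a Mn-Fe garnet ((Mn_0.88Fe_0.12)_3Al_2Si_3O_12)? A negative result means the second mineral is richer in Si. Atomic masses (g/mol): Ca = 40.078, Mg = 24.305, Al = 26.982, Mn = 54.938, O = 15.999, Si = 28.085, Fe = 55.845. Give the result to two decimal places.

M((Mg_0.44Fe_0.56)CaSi_2O_6) = 234.209 g/mol, so wt% Si = 56.170/234.209 × 100 = 23.98%.
M((Mn_0.88Fe_0.12)_3Al_2Si_3O_12) = 495.348 g/mol, so wt% Si = 84.255/495.348 × 100 = 17.01%.
23.98 − 17.01 = 6.97 pp.

6.97 percentage points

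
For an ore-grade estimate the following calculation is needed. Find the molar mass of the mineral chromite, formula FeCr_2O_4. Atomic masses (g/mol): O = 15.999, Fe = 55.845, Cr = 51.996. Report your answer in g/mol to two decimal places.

223.83 g/mol

M = 1·55.845 + 2·51.996 + 4·15.999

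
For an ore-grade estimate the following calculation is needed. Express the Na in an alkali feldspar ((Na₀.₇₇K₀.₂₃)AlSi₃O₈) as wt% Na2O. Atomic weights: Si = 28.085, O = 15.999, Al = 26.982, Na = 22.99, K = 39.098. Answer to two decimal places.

8.97 wt%

M((Na₀.₇₇K₀.₂₃)AlSi₃O₈) = 265.924 g/mol; M(Na2O) = 61.979 g/mol.
Moles Na2O per formula unit = 0.77 Na ÷ 2 = 0.3850.
Na2O fraction = (0.3850 × 61.979) / 265.924 = 23.862/265.924 = 0.0897.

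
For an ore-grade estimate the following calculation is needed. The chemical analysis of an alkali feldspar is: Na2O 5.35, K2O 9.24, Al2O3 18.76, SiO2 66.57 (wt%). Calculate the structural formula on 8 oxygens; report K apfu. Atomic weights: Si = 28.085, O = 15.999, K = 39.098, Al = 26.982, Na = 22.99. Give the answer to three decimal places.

Na2O: 5.35/61.979 = 0.08632 mol → 0.17264 mol Na, 0.08632 mol O.
K2O: 9.24/94.195 = 0.09809 mol → 0.19618 mol K, 0.09809 mol O.
Al2O3: 18.76/101.961 = 0.18399 mol → 0.36798 mol Al, 0.55197 mol O.
SiO2: 66.57/60.083 = 1.10797 mol → 1.10797 mol Si, 2.21594 mol O.
Total oxygen = 2.95232 mol. Normalization factor = 8/2.95232 = 2.70973.
K per 8 O = 0.19618 × 2.70973 = 0.532.

0.532 K apfu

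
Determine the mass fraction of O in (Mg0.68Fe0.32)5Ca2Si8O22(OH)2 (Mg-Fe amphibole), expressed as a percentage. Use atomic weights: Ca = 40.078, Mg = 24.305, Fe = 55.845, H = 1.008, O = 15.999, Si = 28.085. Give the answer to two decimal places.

44.50 wt%

Formula mass = 3.40·24.305 + 1.60·55.845 + 2·40.078 + 8·28.085 + 24·15.999 + 2·1.008 = 862.817 g/mol, of which 383.976 g is O.
So O makes up 383.976/862.817 = 0.4450 of the mass, i.e. 44.50%.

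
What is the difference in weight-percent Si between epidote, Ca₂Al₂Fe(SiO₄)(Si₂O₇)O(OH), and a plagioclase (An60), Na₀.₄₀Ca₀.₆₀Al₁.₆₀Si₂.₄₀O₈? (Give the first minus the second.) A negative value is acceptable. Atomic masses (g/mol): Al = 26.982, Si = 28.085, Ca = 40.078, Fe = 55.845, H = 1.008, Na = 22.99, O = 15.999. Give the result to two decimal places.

Si in Ca₂Al₂Fe(SiO₄)(Si₂O₇)O(OH): molar mass 483.215 g/mol; 3×28.085 = 84.255 g → 17.44 wt%.
Si in Na₀.₄₀Ca₀.₆₀Al₁.₆₀Si₂.₄₀O₈: molar mass 271.810 g/mol; 2.40×28.085 = 67.404 g → 24.80 wt%.
Difference = 17.44 − 24.80 = -7.36 percentage points.

-7.36 percentage points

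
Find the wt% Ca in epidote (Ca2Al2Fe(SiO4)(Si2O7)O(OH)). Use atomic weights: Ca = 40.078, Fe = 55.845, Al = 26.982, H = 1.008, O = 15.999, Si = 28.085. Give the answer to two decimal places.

16.59 weight percent

Molar mass of Ca2Al2Fe(SiO4)(Si2O7)O(OH): 2*40.078 + 2*26.982 + 1*55.845 + 3*28.085 + 13*15.999 + 1*1.008 = 483.215 g/mol.
Mass of Ca per formula unit: 2 × 40.078 = 80.156 g.
Weight fraction Ca = 80.156 / 483.215 = 0.1659.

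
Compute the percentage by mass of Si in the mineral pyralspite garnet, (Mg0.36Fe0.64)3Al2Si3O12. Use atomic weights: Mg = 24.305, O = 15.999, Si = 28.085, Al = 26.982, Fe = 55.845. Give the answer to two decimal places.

M((Mg0.36Fe0.64)3Al2Si3O12) = 463.679 g/mol.
Si contributes 3 × 28.085 = 84.255 g per mole.
84.255/463.679 = 0.1817 → 18.17%.

18.17 mass %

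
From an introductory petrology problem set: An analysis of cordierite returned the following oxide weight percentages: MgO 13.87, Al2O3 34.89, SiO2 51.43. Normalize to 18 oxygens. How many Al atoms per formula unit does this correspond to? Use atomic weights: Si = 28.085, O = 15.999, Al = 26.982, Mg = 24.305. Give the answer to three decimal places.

MgO: 13.87/40.304 = 0.34413 mol → 0.34413 mol Mg, 0.34413 mol O.
Al2O3: 34.89/101.961 = 0.34219 mol → 0.68438 mol Al, 1.02657 mol O.
SiO2: 51.43/60.083 = 0.85598 mol → 0.85598 mol Si, 1.71196 mol O.
Total oxygen = 3.08266 mol. Normalization factor = 18/3.08266 = 5.83911.
Al per 18 O = 0.68438 × 5.83911 = 3.996.

3.996 Al apfu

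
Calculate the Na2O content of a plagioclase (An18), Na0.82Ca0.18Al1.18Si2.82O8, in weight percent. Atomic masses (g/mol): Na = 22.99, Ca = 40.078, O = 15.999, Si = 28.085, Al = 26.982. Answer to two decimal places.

9.59 wt%

M(Na0.82Ca0.18Al1.18Si2.82O8) = 265.096 g/mol; M(Na2O) = 61.979 g/mol.
Moles Na2O per formula unit = 0.82 Na ÷ 2 = 0.4100.
Na2O fraction = (0.4100 × 61.979) / 265.096 = 25.411/265.096 = 0.0959.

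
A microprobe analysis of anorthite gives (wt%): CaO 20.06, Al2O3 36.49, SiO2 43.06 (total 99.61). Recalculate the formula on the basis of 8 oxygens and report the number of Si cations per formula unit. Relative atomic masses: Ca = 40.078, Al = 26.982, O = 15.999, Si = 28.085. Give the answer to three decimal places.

2.001 Si apfu

20.06 wt% CaO ÷ 56.077 g/mol = 0.35772 mol, giving 0.35772 Ca and 0.35772 O.
36.49 wt% Al2O3 ÷ 101.961 g/mol = 0.35788 mol, giving 0.71576 Al and 1.07364 O.
43.06 wt% SiO2 ÷ 60.083 g/mol = 0.71668 mol, giving 0.71668 Si and 1.43336 O.
Oxygen sums to 2.86472; scaling by 8/2.86472 = 2.79259 puts the formula on 8 O.
Si: 0.71668 × 2.79259 = 2.001 atoms per formula unit.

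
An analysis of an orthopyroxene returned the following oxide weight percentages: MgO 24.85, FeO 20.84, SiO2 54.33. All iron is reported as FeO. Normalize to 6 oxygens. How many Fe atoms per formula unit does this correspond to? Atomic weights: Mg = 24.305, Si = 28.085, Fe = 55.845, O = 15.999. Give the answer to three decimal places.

0.641 Fe apfu

MgO: 24.85/40.304 = 0.61656 mol → 0.61656 mol Mg, 0.61656 mol O.
FeO: 20.84/71.844 = 0.29007 mol → 0.29007 mol Fe, 0.29007 mol O.
SiO2: 54.33/60.083 = 0.90425 mol → 0.90425 mol Si, 1.80850 mol O.
Total oxygen = 2.71513 mol. Normalization factor = 6/2.71513 = 2.20984.
Fe per 6 O = 0.29007 × 2.20984 = 0.641.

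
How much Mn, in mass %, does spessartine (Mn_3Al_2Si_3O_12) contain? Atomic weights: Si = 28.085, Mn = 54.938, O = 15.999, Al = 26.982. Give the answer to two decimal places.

M(Mn_3Al_2Si_3O_12) = 495.021 g/mol.
Mn contributes 3 × 54.938 = 164.814 g per mole.
164.814/495.021 = 0.3329 → 33.29%.

33.29 mass %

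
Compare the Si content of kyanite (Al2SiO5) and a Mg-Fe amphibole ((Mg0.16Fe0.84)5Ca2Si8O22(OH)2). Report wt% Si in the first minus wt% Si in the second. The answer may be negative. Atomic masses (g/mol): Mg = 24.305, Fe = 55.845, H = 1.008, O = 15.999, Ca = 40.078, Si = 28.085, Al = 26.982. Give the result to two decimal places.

-6.45 percentage points

First mineral: 28.085 g Si in 162.044 g formula = 17.33 wt% Si.
Second mineral: 224.680 g Si in 944.821 g formula = 23.78 wt% Si.
17.33% − 23.78% gives a difference of -6.45 percentage points.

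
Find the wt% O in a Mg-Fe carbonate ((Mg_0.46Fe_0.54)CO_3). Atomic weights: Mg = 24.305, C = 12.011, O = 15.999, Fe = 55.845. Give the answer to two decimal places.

Formula mass = 0.46×24.305 + 0.54×55.845 + 1×12.011 + 3×15.999 = 101.345 g/mol, of which 47.997 g is O.
So O makes up 47.997/101.345 = 0.4736 of the mass, i.e. 47.36%.

47.36 mass %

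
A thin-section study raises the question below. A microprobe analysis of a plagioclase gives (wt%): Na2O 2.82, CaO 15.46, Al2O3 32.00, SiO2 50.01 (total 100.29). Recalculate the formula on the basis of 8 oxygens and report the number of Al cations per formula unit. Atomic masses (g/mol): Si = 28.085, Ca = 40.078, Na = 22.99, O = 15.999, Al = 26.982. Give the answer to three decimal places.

1.715 Al apfu

Na2O (M=61.979): mol = 0.04550; Na = 0.09100, O = 0.04550.
CaO (M=56.077): mol = 0.27569; Ca = 0.27569, O = 0.27569.
Al2O3 (M=101.961): mol = 0.31385; Al = 0.62770, O = 0.94155.
SiO2 (M=60.083): mol = 0.83235; Si = 0.83235, O = 1.66470.
ΣO = 2.92744; factor = 8/ΣO = 2.73276.
Al apfu = 0.62770 × 2.73276 = 1.715.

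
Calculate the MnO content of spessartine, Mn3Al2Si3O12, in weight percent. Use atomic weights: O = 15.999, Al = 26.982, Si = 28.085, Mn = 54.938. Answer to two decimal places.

42.99 wt%

Formula mass = 495.021 g/mol.
3 Mn → 3.0000 mol MnO per formula unit; M(MnO) = 70.937, so MnO mass = 212.811 g.
212.811/495.021 × 100 = 42.99 wt%.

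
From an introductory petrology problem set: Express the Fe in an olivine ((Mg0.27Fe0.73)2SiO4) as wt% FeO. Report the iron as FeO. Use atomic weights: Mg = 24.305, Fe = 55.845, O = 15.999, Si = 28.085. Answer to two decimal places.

56.17 wt%

M((Mg0.27Fe0.73)2SiO4) = 186.739 g/mol; M(FeO) = 71.844 g/mol.
Moles FeO per formula unit = 1.46 Fe ÷ 1 = 1.4600.
FeO fraction = (1.4600 × 71.844) / 186.739 = 104.892/186.739 = 0.5617.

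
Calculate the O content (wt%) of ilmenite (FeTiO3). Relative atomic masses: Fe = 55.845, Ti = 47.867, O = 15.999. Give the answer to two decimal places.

Molar mass of FeTiO3: 1·55.845 + 1·47.867 + 3·15.999 = 151.709 g/mol.
Mass of O per formula unit: 3 × 15.999 = 47.997 g.
Weight fraction O = 47.997 / 151.709 = 0.3164.

31.64 wt%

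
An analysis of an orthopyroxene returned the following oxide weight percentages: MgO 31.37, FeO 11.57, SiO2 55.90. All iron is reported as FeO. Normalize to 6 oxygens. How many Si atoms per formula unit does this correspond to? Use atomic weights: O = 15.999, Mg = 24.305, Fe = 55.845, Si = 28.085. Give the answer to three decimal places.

MgO (M=40.304): mol = 0.77833; Mg = 0.77833, O = 0.77833.
FeO (M=71.844): mol = 0.16104; Fe = 0.16104, O = 0.16104.
SiO2 (M=60.083): mol = 0.93038; Si = 0.93038, O = 1.86076.
ΣO = 2.80013; factor = 6/ΣO = 2.14276.
Si apfu = 0.93038 × 2.14276 = 1.994.

1.994 Si apfu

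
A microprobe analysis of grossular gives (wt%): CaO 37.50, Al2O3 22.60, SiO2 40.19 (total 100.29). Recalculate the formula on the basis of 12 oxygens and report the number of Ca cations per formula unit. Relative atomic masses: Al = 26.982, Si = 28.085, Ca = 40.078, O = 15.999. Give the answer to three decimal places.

3.004 Ca apfu

37.50 wt% CaO ÷ 56.077 g/mol = 0.66872 mol, giving 0.66872 Ca and 0.66872 O.
22.60 wt% Al2O3 ÷ 101.961 g/mol = 0.22165 mol, giving 0.44330 Al and 0.66495 O.
40.19 wt% SiO2 ÷ 60.083 g/mol = 0.66891 mol, giving 0.66891 Si and 1.33782 O.
Oxygen sums to 2.67149; scaling by 12/2.67149 = 4.49188 puts the formula on 12 O.
Ca: 0.66872 × 4.49188 = 3.004 atoms per formula unit.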